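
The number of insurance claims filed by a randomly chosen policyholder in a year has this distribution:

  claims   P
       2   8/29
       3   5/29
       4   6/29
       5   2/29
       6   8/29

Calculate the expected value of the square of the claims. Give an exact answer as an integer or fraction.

E[X²] = (8/29)·4 + (5/29)·9 + (6/29)·16 + (2/29)·25 + (8/29)·36
     = 511/29

511/29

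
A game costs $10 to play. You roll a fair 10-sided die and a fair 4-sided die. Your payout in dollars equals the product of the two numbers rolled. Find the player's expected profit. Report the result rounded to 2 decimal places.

Distribution of the product of the two numbers rolled: 1 w.p. 1/40, 2 w.p. 1/20, 3 w.p. 1/20, 4 w.p. 3/40, 5 w.p. 1/40, 6 w.p. 3/40, …
E[payout] = (1/40)·1 + (1/20)·2 + (1/20)·3 + (3/40)·4 + (1/40)·5 + (3/40)·6 + (1/40)·7 + (3/40)·8 + (1/20)·9 + (1/20)·10 + (3/40)·12 + (1/40)·14 + (1/40)·15 + (1/20)·16 + (1/20)·18 + (1/20)·20 + (1/40)·21 + (1/20)·24 + (1/40)·27 + (1/40)·28 + (1/40)·30 + (1/40)·32 + (1/40)·36 + (1/40)·40 = 55/4
Expected profit = 55/4 − 10 = 15/4 ≈ $3.75

$3.75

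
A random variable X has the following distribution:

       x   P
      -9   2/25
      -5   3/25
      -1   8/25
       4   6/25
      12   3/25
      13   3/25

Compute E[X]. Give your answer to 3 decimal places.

E[X] = (2/25)·(-9) + (3/25)·(-5) + (8/25)·(-1) + (6/25)·4 + (3/25)·12 + (3/25)·13
     = 58/25 ≈ 2.320

2.320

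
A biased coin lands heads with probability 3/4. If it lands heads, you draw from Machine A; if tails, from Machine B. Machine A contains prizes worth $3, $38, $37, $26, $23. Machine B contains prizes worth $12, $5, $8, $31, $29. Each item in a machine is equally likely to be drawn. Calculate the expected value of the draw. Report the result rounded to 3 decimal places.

$23.300

E[X | Machine A] = (3 + 38 + 37 + 26 + 23)/5 = 127/5
E[X | Machine B] = (12 + 5 + 8 + 31 + 29)/5 = 17
E[X] = (3/4)·127/5 + (1/4)·17 = 233/10 ≈ 23.300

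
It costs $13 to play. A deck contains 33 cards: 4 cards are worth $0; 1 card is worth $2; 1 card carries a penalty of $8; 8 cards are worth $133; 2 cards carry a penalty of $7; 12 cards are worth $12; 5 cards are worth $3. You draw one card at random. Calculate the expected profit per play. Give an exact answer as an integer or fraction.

258/11 dollars

E[payout] = (4/33)·0 + (1/33)·2 + (1/33)·(-8) + (8/33)·133 + (2/33)·(-7) + (12/33)·12 + (5/33)·3 = 401/11
Expected profit = 401/11 − 13 = 258/11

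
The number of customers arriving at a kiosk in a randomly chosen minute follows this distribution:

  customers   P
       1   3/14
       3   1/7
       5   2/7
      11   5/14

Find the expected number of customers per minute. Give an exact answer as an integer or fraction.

6

E[X] = (3/14)·1 + (1/7)·3 + (2/7)·5 + (5/14)·11
     = 6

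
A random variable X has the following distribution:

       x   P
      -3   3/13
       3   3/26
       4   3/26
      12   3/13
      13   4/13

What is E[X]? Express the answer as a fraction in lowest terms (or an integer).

179/26

E[X] = (3/13)·(-3) + (3/26)·3 + (3/26)·4 + (3/13)·12 + (4/13)·13
     = 179/26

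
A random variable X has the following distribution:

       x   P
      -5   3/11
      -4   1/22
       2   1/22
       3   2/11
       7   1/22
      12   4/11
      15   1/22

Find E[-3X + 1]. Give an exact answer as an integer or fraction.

-136/11

E[-3x+1] = (3/11)·16 + (1/22)·13 + (1/22)·(-5) + (2/11)·(-8) + (1/22)·(-20) + (4/11)·(-35) + (1/22)·(-44)
     = -136/11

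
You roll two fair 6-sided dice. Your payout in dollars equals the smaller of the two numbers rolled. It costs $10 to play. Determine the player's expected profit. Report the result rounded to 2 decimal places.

-$7.47

Distribution of the smaller of the two numbers rolled: 1 w.p. 11/36, 2 w.p. 1/4, 3 w.p. 7/36, 4 w.p. 5/36, 5 w.p. 1/12, 6 w.p. 1/36
E[payout] = (11/36)·1 + (1/4)·2 + (7/36)·3 + (5/36)·4 + (1/12)·5 + (1/36)·6 = 91/36
Expected profit = 91/36 − 10 = -269/36 ≈ -$7.47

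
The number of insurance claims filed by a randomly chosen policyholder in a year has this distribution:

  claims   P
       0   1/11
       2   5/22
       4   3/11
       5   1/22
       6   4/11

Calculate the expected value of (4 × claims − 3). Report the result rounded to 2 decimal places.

E[4x-3] = (1/11)·(-3) + (5/22)·5 + (3/11)·13 + (1/22)·17 + (4/11)·21
     = 141/11 ≈ 12.82

12.82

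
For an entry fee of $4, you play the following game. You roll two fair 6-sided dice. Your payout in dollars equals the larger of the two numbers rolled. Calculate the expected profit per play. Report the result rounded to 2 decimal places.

$0.47

Distribution of the larger of the two numbers rolled: 1 w.p. 1/36, 2 w.p. 1/12, 3 w.p. 5/36, 4 w.p. 7/36, 5 w.p. 1/4, 6 w.p. 11/36
E[payout] = (1/36)·1 + (1/12)·2 + (5/36)·3 + (7/36)·4 + (1/4)·5 + (11/36)·6 = 161/36
Expected profit = 161/36 − 4 = 17/36 ≈ $0.47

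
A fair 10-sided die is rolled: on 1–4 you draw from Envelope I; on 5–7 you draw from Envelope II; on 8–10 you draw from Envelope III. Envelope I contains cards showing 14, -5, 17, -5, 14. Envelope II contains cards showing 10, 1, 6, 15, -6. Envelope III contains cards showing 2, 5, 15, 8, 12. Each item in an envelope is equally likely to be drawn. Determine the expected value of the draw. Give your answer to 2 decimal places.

6.88

E[X | Envelope I] = (14 − 5 + 17 − 5 + 14)/5 = 7
E[X | Envelope II] = (10 + 1 + 6 + 15 − 6)/5 = 26/5
E[X | Envelope III] = (2 + 5 + 15 + 8 + 12)/5 = 42/5
E[X] = (2/5)·7 + (3/10)·26/5 + (3/10)·42/5 = 172/25 ≈ 6.88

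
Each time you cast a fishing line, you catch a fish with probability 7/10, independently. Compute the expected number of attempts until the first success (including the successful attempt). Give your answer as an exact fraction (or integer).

10/7

For a geometric distribution, E[trials] = 1/p = 1/(7/10) = 10/7.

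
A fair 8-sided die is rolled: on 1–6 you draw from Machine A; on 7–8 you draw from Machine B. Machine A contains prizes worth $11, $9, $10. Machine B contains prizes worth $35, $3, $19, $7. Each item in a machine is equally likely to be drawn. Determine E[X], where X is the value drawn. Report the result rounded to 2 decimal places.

E[X | Machine A] = (11 + 9 + 10)/3 = 10
E[X | Machine B] = (35 + 3 + 19 + 7)/4 = 16
E[X] = (3/4)·10 + (1/4)·16 = 23/2 ≈ 11.50

$11.50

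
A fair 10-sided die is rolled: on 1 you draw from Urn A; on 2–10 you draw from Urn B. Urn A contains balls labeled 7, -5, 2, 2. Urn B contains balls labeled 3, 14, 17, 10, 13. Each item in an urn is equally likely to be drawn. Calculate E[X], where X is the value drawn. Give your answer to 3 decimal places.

10.410

E[X | Urn A] = (7 − 5 + 2 + 2)/4 = 3/2
E[X | Urn B] = (3 + 14 + 17 + 10 + 13)/5 = 57/5
E[X] = (1/10)·3/2 + (9/10)·57/5 = 1041/100 ≈ 10.410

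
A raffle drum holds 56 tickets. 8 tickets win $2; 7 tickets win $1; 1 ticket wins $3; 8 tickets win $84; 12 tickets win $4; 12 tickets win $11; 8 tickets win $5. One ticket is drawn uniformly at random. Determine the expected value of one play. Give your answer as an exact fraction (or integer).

E[payout] = (8/56)·2 + (7/56)·1 + (1/56)·3 + (8/56)·84 + (12/56)·4 + (12/56)·11 + (8/56)·5 = 459/28

459/28 dollars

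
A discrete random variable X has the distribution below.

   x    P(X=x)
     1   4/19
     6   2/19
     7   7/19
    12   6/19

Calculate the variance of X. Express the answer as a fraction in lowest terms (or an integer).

5608/361

E[X] = (4/19)·1 + (2/19)·6 + (7/19)·7 + (6/19)·12 = 137/19
E[X²] = (4/19)·1 + (2/19)·36 + (7/19)·49 + (6/19)·144 = 1283/19
Var(X) = 1283/19 − (137/19)² = 5608/361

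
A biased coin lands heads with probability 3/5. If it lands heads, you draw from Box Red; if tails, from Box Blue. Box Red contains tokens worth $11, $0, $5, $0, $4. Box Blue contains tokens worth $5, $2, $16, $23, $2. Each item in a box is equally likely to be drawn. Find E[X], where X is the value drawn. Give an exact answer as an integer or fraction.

E[X | Box Red] = (11 + 0 + 5 + 0 + 4)/5 = 4
E[X | Box Blue] = (5 + 2 + 16 + 23 + 2)/5 = 48/5
E[X] = (3/5)·4 + (2/5)·48/5 = 156/25

156/25 dollars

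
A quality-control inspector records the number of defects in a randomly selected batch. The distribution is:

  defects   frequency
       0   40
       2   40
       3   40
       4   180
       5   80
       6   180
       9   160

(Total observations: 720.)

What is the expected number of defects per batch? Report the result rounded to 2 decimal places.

5.33

Total = 720, so P(defects=0) = 40/720, etc.
E[X] = (1/18)·0 + (1/18)·2 + (1/18)·3 + (1/4)·4 + (1/9)·5 + (1/4)·6 + (2/9)·9
     = 16/3 ≈ 5.33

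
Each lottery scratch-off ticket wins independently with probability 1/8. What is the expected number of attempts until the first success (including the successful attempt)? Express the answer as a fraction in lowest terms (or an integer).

For a geometric distribution, E[trials] = 1/p = 1/(1/8) = 8.

8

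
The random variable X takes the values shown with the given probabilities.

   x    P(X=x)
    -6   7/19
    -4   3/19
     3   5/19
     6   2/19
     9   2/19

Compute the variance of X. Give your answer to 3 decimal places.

30.249

E[X] = (7/19)·(-6) + (3/19)·(-4) + (5/19)·3 + (2/19)·6 + (2/19)·9 = -9/19
E[X²] = (7/19)·36 + (3/19)·16 + (5/19)·9 + (2/19)·36 + (2/19)·81 = 579/19
Var(X) = 579/19 − (-9/19)² = 10920/361 ≈ 30.249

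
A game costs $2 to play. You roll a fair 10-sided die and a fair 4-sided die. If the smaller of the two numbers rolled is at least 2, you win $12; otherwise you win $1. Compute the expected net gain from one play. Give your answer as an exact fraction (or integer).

E[payout] = (13/40)·1 + (27/40)·12 = 337/40
Expected profit = 337/40 − 2 = 257/40

257/40 dollars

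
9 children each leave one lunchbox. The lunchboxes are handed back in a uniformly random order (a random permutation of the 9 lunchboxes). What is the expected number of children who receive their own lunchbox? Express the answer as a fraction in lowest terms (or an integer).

Let Xᵢ = 1 if person i gets their own lunchbox. For each i, P(Xᵢ=1) = 1/9.
By linearity of expectation, E[X₁+…+X_9] = 9·(1/9) = 1.

1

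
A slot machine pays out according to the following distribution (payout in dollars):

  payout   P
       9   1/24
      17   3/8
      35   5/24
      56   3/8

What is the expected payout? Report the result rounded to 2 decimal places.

E[X] = (1/24)·9 + (3/8)·17 + (5/24)·35 + (3/8)·56
     = 841/24 ≈ 35.04

$35.04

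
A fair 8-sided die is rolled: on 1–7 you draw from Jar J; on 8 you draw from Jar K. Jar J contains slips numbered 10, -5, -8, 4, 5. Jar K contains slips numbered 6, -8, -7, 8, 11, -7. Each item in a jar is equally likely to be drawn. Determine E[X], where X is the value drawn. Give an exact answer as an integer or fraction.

E[X | Jar J] = (10 − 5 − 8 + 4 + 5)/5 = 6/5
E[X | Jar K] = (6 − 8 − 7 + 8 + 11 − 7)/6 = 1/2
E[X] = (7/8)·6/5 + (1/8)·1/2 = 89/80

89/80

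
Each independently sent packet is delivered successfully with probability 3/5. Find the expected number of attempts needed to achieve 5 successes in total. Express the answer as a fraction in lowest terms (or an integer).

By linearity (sum of 5 independent geometric waits), E[trials] = 5/p = 5/(3/5) = 25/3.

25/3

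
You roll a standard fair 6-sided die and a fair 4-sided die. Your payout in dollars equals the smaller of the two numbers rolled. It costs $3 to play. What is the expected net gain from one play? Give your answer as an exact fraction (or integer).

-11/12 dollars

Distribution of the smaller of the two numbers rolled: 1 w.p. 3/8, 2 w.p. 7/24, 3 w.p. 5/24, 4 w.p. 1/8
E[payout] = (3/8)·1 + (7/24)·2 + (5/24)·3 + (1/8)·4 = 25/12
Expected profit = 25/12 − 3 = -11/12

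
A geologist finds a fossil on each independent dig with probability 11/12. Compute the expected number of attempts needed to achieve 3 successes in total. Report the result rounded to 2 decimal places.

By linearity (sum of 3 independent geometric waits), E[trials] = 3/p = 3/(11/12) = 36/11.
≈ 3.27

3.27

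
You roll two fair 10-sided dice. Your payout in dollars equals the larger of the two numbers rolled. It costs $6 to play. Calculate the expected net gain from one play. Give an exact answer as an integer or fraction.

Distribution of the larger of the two numbers rolled: 1 w.p. 1/100, 2 w.p. 3/100, 3 w.p. 1/20, 4 w.p. 7/100, 5 w.p. 9/100, 6 w.p. 11/100, …
E[payout] = (1/100)·1 + (3/100)·2 + (1/20)·3 + (7/100)·4 + (9/100)·5 + (11/100)·6 + (13/100)·7 + (3/20)·8 + (17/100)·9 + (19/100)·10 = 143/20
Expected profit = 143/20 − 6 = 23/20

23/20 dollars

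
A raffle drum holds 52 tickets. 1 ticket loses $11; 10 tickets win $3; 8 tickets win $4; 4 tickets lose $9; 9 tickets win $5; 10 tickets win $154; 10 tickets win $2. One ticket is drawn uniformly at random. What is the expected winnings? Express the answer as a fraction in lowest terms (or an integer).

405/13 dollars

E[payout] = (1/52)·(-11) + (10/52)·3 + (8/52)·4 + (4/52)·(-9) + (9/52)·5 + (10/52)·154 + (10/52)·2 = 405/13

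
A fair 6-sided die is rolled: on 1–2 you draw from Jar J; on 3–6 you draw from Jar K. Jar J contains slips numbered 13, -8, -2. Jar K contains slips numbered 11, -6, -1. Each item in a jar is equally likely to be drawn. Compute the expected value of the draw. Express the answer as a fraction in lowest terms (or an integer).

E[X | Jar J] = (13 − 8 − 2)/3 = 1
E[X | Jar K] = (11 − 6 − 1)/3 = 4/3
E[X] = (1/3)·1 + (2/3)·4/3 = 11/9

11/9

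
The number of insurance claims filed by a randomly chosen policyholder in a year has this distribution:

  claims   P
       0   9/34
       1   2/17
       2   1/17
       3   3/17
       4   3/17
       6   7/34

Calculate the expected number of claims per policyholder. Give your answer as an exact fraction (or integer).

46/17

E[X] = (9/34)·0 + (2/17)·1 + (1/17)·2 + (3/17)·3 + (3/17)·4 + (7/34)·6
     = 46/17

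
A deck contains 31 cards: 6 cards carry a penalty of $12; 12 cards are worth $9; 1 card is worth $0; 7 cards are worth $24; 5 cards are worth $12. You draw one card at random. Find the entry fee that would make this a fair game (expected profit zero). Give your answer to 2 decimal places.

E[payout] = (6/31)·(-12) + (12/31)·9 + (1/31)·0 + (7/31)·24 + (5/31)·12 = 264/31
Fair fee = E[payout] = 264/31 ≈ $8.52

$8.52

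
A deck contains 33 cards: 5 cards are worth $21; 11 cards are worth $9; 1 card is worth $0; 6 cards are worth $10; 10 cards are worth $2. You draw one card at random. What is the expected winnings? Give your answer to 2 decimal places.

$8.61

E[payout] = (5/33)·21 + (11/33)·9 + (1/33)·0 + (6/33)·10 + (10/33)·2 = 284/33
≈ $8.61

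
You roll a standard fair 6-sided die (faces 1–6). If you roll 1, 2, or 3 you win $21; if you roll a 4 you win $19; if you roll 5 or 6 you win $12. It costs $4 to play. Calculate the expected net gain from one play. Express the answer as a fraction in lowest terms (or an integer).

E[payout] = (1/3)·12 + (1/6)·19 + (1/2)·21 = 53/3
Expected profit = 53/3 − 4 = 41/3

41/3 dollars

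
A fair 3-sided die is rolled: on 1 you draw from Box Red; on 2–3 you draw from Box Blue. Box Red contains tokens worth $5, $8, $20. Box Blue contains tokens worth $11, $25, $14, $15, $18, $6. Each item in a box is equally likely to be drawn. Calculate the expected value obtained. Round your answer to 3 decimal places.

$13.556

E[X | Box Red] = (5 + 8 + 20)/3 = 11
E[X | Box Blue] = (11 + 25 + 14 + 15 + 18 + 6)/6 = 89/6
E[X] = (1/3)·11 + (2/3)·89/6 = 122/9 ≈ 13.556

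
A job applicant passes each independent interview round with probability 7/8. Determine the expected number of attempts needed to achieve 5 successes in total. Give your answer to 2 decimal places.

By linearity (sum of 5 independent geometric waits), E[trials] = 5/p = 5/(7/8) = 40/7.
≈ 5.71

5.71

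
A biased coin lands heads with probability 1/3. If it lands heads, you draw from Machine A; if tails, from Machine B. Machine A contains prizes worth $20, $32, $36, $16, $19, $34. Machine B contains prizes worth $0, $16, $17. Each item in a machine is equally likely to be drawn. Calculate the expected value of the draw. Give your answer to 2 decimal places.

$16.06

E[X | Machine A] = (20 + 32 + 36 + 16 + 19 + 34)/6 = 157/6
E[X | Machine B] = (0 + 16 + 17)/3 = 11
E[X] = (1/3)·157/6 + (2/3)·11 = 289/18 ≈ 16.06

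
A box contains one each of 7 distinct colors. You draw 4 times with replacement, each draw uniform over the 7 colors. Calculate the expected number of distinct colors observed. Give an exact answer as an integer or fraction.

Let Xⱼ=1 if type j appears at least once. P(Xⱼ=1) = 1 − ((7−1)/7)^4 = 1105/2401.
E[#distinct] = 7·1105/2401 = 1105/343.

1105/343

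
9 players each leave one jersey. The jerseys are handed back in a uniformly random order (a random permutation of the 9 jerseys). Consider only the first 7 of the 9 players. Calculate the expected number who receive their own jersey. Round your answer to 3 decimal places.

0.778

Let Xᵢ = 1 if person i gets their own jersey. For each i, P(Xᵢ=1) = 1/9.
By linearity of expectation, E[X₁+…+X_7] = 7·(1/9) = 7/9.
≈ 0.778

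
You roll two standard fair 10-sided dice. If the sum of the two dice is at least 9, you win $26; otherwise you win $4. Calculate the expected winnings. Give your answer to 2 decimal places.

E[payout] = (7/25)·4 + (18/25)·26 = 496/25
≈ $19.84

$19.84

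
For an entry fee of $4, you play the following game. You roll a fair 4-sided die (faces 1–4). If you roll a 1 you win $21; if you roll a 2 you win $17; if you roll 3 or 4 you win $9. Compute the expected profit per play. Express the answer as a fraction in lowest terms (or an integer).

$10

E[payout] = (1/2)·9 + (1/4)·17 + (1/4)·21 = 14
Expected profit = 14 − 4 = 10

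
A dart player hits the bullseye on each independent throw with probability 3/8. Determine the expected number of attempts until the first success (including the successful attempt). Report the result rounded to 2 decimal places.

For a geometric distribution, E[trials] = 1/p = 1/(3/8) = 8/3.
≈ 2.67

2.67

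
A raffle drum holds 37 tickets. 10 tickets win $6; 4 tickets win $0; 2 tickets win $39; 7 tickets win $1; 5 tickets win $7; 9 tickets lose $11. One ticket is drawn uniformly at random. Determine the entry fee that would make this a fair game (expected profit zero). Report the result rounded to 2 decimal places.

E[payout] = (10/37)·6 + (4/37)·0 + (2/37)·39 + (7/37)·1 + (5/37)·7 + (9/37)·(-11) = 81/37
Fair fee = E[payout] = 81/37 ≈ $2.19

$2.19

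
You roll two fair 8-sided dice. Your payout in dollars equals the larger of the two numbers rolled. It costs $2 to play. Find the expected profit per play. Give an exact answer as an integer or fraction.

Distribution of the larger of the two numbers rolled: 1 w.p. 1/64, 2 w.p. 3/64, 3 w.p. 5/64, 4 w.p. 7/64, 5 w.p. 9/64, 6 w.p. 11/64, …
E[payout] = (1/64)·1 + (3/64)·2 + (5/64)·3 + (7/64)·4 + (9/64)·5 + (11/64)·6 + (13/64)·7 + (15/64)·8 = 93/16
Expected profit = 93/16 − 2 = 61/16

61/16 dollars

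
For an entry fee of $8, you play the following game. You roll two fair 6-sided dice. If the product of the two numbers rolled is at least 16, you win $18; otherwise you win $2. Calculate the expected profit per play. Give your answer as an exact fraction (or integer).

E[payout] = (25/36)·2 + (11/36)·18 = 62/9
Expected profit = 62/9 − 8 = -10/9

-10/9 dollars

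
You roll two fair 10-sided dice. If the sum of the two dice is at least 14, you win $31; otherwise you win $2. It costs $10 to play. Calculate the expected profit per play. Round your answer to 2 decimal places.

E[payout] = (18/25)·2 + (7/25)·31 = 253/25
Expected profit = 253/25 − 10 = 3/25 ≈ $0.12

$0.12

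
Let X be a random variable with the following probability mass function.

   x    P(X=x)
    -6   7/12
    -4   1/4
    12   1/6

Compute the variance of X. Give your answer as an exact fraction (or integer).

E[X] = (7/12)·(-6) + (1/4)·(-4) + (1/6)·12 = -5/2
E[X²] = (7/12)·36 + (1/4)·16 + (1/6)·144 = 49
Var(X) = 49 − (-5/2)² = 171/4

171/4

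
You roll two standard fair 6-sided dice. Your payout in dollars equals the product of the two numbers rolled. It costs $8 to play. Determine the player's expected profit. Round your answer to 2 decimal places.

$4.25

Distribution of the product of the two numbers rolled: 1 w.p. 1/36, 2 w.p. 1/18, 3 w.p. 1/18, 4 w.p. 1/12, 5 w.p. 1/18, 6 w.p. 1/9, …
E[payout] = (1/36)·1 + (1/18)·2 + (1/18)·3 + (1/12)·4 + (1/18)·5 + (1/9)·6 + (1/18)·8 + (1/36)·9 + (1/18)·10 + (1/9)·12 + (1/18)·15 + (1/36)·16 + (1/18)·18 + (1/18)·20 + (1/18)·24 + (1/36)·25 + (1/18)·30 + (1/36)·36 = 49/4
Expected profit = 49/4 − 8 = 17/4 ≈ $4.25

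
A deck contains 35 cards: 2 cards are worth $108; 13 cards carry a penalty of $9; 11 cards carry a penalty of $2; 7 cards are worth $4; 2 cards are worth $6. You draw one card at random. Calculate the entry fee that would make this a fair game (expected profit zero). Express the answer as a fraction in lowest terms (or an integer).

117/35 dollars

E[payout] = (2/35)·108 + (13/35)·(-9) + (11/35)·(-2) + (7/35)·4 + (2/35)·6 = 117/35
Fair fee = E[payout] = 117/35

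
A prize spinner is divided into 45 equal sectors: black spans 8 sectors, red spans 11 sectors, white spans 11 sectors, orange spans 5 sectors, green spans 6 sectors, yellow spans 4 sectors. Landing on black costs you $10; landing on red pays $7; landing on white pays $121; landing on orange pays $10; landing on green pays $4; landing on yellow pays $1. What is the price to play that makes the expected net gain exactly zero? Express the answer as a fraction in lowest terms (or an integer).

E[payout] = (8/45)·(-10) + (11/45)·7 + (11/45)·121 + (5/45)·10 + (6/45)·4 + (4/45)·1 = 1406/45
Fair fee = E[payout] = 1406/45

1406/45 dollars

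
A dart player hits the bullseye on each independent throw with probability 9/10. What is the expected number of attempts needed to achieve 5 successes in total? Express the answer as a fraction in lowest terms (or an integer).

By linearity (sum of 5 independent geometric waits), E[trials] = 5/p = 5/(9/10) = 50/9.

50/9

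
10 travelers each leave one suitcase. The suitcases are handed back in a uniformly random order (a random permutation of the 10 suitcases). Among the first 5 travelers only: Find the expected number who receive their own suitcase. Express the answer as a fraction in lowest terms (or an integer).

Let Xᵢ = 1 if person i gets their own suitcase. For each i, P(Xᵢ=1) = 1/10.
By linearity of expectation, E[X₁+…+X_5] = 5·(1/10) = 1/2.

1/2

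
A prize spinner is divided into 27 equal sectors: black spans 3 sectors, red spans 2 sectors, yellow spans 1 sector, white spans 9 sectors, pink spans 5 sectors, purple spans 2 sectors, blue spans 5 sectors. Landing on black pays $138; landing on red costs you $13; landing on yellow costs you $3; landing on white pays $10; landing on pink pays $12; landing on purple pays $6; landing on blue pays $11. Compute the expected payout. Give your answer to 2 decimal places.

$22.30

E[payout] = (3/27)·138 + (2/27)·(-13) + (1/27)·(-3) + (9/27)·10 + (5/27)·12 + (2/27)·6 + (5/27)·11 = 602/27
≈ $22.30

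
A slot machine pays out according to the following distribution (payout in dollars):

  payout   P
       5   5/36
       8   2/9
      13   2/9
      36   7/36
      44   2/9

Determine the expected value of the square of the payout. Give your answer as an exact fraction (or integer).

26549/36

E[X²] = (5/36)·25 + (2/9)·64 + (2/9)·169 + (7/36)·1296 + (2/9)·1936
     = 26549/36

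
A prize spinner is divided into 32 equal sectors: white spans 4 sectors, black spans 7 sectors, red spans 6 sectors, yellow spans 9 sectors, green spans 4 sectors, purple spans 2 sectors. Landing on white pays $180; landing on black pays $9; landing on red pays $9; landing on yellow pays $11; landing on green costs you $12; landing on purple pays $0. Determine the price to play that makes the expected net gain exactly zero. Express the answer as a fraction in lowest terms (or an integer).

111/4 dollars

E[payout] = (4/32)·180 + (7/32)·9 + (6/32)·9 + (9/32)·11 + (4/32)·(-12) + (2/32)·0 = 111/4
Fair fee = E[payout] = 111/4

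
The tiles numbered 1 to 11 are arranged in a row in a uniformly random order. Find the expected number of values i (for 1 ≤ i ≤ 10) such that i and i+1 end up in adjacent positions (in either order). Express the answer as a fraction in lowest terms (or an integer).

20/11

For each i ∈ {1,…,10}, let Xᵢ = 1 if i and i+1 are adjacent. P(Xᵢ=1) = 2·(11−1)!/11! = 2/11.
By linearity, E[ΣXᵢ] = (10)·(2/11) = 20/11.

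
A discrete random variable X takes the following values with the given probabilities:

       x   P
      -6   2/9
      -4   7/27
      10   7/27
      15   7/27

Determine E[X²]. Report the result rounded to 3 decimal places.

E[X²] = (2/9)·36 + (7/27)·16 + (7/27)·100 + (7/27)·225
     = 2603/27 ≈ 96.407

96.407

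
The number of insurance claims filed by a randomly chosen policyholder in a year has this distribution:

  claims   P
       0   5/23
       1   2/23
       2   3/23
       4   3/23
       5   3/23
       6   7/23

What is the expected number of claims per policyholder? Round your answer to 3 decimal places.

E[X] = (5/23)·0 + (2/23)·1 + (3/23)·2 + (3/23)·4 + (3/23)·5 + (7/23)·6
     = 77/23 ≈ 3.348

3.348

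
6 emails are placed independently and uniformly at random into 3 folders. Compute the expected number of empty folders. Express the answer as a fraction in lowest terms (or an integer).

Let Xⱼ=1 if folder j is empty. P(Xⱼ=1) = ((3-1)/3)^6 = 64/729.
By linearity, E[#empty] = 3·64/729 = 64/243.

64/243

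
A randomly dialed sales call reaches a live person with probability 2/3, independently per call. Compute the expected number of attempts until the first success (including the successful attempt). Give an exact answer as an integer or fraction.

For a geometric distribution, E[trials] = 1/p = 1/(2/3) = 3/2.

3/2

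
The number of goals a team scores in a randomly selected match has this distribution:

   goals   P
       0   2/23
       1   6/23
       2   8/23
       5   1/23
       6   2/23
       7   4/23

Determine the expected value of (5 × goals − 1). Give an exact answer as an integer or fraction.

312/23

E[5x-1] = (2/23)·(-1) + (6/23)·4 + (8/23)·9 + (1/23)·24 + (2/23)·29 + (4/23)·34
     = 312/23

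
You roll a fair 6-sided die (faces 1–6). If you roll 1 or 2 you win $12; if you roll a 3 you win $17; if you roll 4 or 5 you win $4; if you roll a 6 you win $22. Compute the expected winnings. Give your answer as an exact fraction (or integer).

71/6 dollars

E[payout] = (1/3)·4 + (1/3)·12 + (1/6)·17 + (1/6)·22 = 71/6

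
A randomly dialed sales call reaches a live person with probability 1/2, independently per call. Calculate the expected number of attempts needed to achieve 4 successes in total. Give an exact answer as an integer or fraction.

By linearity (sum of 4 independent geometric waits), E[trials] = 4/p = 4/(1/2) = 8.

8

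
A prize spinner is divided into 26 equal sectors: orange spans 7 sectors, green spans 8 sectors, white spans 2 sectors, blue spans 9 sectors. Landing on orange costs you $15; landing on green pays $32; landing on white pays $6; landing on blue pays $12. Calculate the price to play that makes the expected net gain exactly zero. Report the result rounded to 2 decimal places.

E[payout] = (7/26)·(-15) + (8/26)·32 + (2/26)·6 + (9/26)·12 = 271/26
Fair fee = E[payout] = 271/26 ≈ $10.42

$10.42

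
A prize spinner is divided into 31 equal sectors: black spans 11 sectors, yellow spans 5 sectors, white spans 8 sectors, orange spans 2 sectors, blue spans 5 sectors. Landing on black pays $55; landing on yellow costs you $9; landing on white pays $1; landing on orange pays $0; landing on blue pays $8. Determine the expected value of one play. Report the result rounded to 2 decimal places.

E[payout] = (11/31)·55 + (5/31)·(-9) + (8/31)·1 + (2/31)·0 + (5/31)·8 = 608/31
≈ $19.61

$19.61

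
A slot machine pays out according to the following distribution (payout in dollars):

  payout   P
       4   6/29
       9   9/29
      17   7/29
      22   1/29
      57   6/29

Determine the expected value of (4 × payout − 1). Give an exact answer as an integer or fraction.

2323/29

E[4x-1] = (6/29)·15 + (9/29)·35 + (7/29)·67 + (1/29)·87 + (6/29)·227
     = 2323/29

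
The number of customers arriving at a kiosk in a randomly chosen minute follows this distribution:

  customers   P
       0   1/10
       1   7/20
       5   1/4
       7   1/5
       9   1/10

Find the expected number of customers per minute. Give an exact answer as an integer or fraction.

E[X] = (1/10)·0 + (7/20)·1 + (1/4)·5 + (1/5)·7 + (1/10)·9
     = 39/10

39/10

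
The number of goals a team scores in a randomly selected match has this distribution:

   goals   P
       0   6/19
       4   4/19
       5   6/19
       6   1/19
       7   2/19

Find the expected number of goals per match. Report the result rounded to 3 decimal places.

E[X] = (6/19)·0 + (4/19)·4 + (6/19)·5 + (1/19)·6 + (2/19)·7
     = 66/19 ≈ 3.474

3.474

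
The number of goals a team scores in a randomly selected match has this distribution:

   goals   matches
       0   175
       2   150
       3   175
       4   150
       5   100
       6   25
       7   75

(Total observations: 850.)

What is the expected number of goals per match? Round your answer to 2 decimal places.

3.06

Total = 850, so P(goals=0) = 175/850, etc.
E[X] = (7/34)·0 + (3/17)·2 + (7/34)·3 + (3/17)·4 + (2/17)·5 + (1/34)·6 + (3/34)·7
     = 52/17 ≈ 3.06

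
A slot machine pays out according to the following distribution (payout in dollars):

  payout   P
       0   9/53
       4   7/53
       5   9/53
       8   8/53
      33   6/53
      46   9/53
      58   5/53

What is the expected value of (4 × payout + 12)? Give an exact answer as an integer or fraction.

E[4x+12] = (9/53)·12 + (7/53)·28 + (9/53)·32 + (8/53)·44 + (6/53)·144 + (9/53)·196 + (5/53)·244
     = 4792/53

4792/53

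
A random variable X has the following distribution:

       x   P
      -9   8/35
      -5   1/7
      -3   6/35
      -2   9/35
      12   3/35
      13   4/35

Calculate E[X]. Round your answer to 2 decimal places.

-1.29

E[X] = (8/35)·(-9) + (1/7)·(-5) + (6/35)·(-3) + (9/35)·(-2) + (3/35)·12 + (4/35)·13
     = -9/7 ≈ -1.29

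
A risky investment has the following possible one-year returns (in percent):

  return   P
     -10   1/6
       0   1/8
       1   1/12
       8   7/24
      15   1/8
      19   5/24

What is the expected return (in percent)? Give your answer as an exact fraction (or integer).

E[X] = (1/6)·(-10) + (1/8)·0 + (1/12)·1 + (7/24)·8 + (1/8)·15 + (5/24)·19
     = 79/12

79/12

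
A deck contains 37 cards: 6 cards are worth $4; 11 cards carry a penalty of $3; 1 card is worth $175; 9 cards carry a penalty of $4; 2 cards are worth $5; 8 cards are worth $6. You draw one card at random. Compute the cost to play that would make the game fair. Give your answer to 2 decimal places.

E[payout] = (6/37)·4 + (11/37)·(-3) + (1/37)·175 + (9/37)·(-4) + (2/37)·5 + (8/37)·6 = 188/37
Fair fee = E[payout] = 188/37 ≈ $5.08

$5.08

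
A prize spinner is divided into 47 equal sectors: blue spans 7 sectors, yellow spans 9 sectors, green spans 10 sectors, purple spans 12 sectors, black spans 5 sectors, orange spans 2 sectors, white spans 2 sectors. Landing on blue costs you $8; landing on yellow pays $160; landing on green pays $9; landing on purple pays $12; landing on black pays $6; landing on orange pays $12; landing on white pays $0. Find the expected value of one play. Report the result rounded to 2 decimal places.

$35.57

E[payout] = (7/47)·(-8) + (9/47)·160 + (10/47)·9 + (12/47)·12 + (5/47)·6 + (2/47)·12 + (2/47)·0 = 1672/47
≈ $35.57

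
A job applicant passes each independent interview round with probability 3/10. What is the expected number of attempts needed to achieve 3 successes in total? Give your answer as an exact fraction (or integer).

10

By linearity (sum of 3 independent geometric waits), E[trials] = 3/p = 3/(3/10) = 10.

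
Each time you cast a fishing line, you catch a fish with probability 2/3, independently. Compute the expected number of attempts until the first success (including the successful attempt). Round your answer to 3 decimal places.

1.500

For a geometric distribution, E[trials] = 1/p = 1/(2/3) = 3/2.
≈ 1.500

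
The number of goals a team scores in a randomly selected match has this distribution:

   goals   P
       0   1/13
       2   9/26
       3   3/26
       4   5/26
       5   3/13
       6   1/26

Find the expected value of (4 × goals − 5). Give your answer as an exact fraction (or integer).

101/13

E[4x-5] = (1/13)·(-5) + (9/26)·3 + (3/26)·7 + (5/26)·11 + (3/13)·15 + (1/26)·19
     = 101/13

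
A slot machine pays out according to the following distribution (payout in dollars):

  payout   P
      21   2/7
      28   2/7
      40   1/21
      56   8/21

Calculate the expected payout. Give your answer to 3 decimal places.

E[X] = (2/7)·21 + (2/7)·28 + (1/21)·40 + (8/21)·56
     = 782/21 ≈ 37.238

$37.238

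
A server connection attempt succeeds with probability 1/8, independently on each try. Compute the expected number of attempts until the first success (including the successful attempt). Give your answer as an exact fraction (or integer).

For a geometric distribution, E[trials] = 1/p = 1/(1/8) = 8.

8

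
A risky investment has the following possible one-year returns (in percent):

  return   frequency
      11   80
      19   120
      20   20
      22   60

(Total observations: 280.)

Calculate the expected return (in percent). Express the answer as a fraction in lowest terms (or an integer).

122/7

Total = 280, so P(return=11) = 80/280, etc.
E[X] = (2/7)·11 + (3/7)·19 + (1/14)·20 + (3/14)·22
     = 122/7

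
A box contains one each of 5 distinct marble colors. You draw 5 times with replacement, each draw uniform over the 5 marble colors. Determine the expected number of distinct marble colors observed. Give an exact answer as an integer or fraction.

2101/625

Let Xⱼ=1 if type j appears at least once. P(Xⱼ=1) = 1 − ((5−1)/5)^5 = 2101/3125.
E[#distinct] = 5·2101/3125 = 2101/625.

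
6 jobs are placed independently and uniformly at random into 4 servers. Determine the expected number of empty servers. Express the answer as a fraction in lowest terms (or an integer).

729/1024

Let Xⱼ=1 if server j is empty. P(Xⱼ=1) = ((4-1)/4)^6 = 729/4096.
By linearity, E[#empty] = 4·729/4096 = 729/1024.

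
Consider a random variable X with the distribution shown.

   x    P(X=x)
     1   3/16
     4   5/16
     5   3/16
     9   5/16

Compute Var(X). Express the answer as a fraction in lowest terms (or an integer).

2119/256

E[X] = (3/16)·1 + (5/16)·4 + (3/16)·5 + (5/16)·9 = 83/16
E[X²] = (3/16)·1 + (5/16)·16 + (3/16)·25 + (5/16)·81 = 563/16
Var(X) = 563/16 − (83/16)² = 2119/256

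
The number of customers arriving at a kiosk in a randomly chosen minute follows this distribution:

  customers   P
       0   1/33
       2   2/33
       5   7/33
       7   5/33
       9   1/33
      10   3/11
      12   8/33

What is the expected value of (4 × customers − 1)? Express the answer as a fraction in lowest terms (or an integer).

E[4x-1] = (1/33)·(-1) + (2/33)·7 + (7/33)·19 + (5/33)·27 + (1/33)·35 + (3/11)·39 + (8/33)·47
     = 1043/33

1043/33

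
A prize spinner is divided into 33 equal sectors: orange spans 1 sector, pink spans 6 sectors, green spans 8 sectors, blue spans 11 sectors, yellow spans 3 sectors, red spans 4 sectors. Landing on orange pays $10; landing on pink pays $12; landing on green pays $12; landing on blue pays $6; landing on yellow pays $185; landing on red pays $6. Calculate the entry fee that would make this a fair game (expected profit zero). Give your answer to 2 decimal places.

$24.94

E[payout] = (1/33)·10 + (6/33)·12 + (8/33)·12 + (11/33)·6 + (3/33)·185 + (4/33)·6 = 823/33
Fair fee = E[payout] = 823/33 ≈ $24.94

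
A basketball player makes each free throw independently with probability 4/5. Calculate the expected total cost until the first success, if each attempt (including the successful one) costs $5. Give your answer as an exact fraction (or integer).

E[#attempts] = 1/p = 5/4; E[cost] = 5·5/4 = 25/4.

25/4 dollars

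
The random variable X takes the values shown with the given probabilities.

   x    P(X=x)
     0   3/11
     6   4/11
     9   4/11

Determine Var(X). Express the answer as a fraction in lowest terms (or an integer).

1548/121

E[X] = (3/11)·0 + (4/11)·6 + (4/11)·9 = 60/11
E[X²] = (3/11)·0 + (4/11)·36 + (4/11)·81 = 468/11
Var(X) = 468/11 − (60/11)² = 1548/121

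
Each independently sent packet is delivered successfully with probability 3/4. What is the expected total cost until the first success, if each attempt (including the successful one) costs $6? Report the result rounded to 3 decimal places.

E[#attempts] = 1/p = 4/3; E[cost] = 6·4/3 = 8.
≈ 8.000

$8.000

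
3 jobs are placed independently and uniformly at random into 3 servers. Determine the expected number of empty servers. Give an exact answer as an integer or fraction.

8/9

Let Xⱼ=1 if server j is empty. P(Xⱼ=1) = ((3-1)/3)^3 = 8/27.
By linearity, E[#empty] = 3·8/27 = 8/9.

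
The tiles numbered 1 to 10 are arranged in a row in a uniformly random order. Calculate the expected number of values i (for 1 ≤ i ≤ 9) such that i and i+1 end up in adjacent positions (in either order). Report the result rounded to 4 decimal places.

1.8000

For each i ∈ {1,…,9}, let Xᵢ = 1 if i and i+1 are adjacent. P(Xᵢ=1) = 2·(10−1)!/10! = 2/10.
By linearity, E[ΣXᵢ] = (9)·(2/10) = 9/5.
≈ 1.8000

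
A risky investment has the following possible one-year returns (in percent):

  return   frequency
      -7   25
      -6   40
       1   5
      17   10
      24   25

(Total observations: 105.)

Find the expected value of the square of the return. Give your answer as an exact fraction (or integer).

Total = 105, so P(return=-7) = 25/105, etc.
E[X²] = (5/21)·49 + (8/21)·36 + (1/21)·1 + (2/21)·289 + (5/21)·576
     = 3992/21

3992/21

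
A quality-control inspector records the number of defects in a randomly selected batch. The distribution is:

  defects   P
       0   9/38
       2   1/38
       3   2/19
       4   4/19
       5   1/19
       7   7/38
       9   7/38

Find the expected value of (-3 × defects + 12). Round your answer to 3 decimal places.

-1.263

E[-3x+12] = (9/38)·12 + (1/38)·6 + (2/19)·3 + (4/19)·0 + (1/19)·(-3) + (7/38)·(-9) + (7/38)·(-15)
     = -24/19 ≈ -1.263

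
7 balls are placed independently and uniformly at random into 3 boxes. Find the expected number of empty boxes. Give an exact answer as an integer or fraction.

Let Xⱼ=1 if box j is empty. P(Xⱼ=1) = ((3-1)/3)^7 = 128/2187.
By linearity, E[#empty] = 3·128/2187 = 128/729.

128/729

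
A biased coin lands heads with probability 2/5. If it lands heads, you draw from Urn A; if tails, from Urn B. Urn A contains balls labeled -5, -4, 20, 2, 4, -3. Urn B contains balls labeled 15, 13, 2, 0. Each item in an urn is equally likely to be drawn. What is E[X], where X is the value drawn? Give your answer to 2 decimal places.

5.43

E[X | Urn A] = (-5 − 4 + 20 + 2 + 4 − 3)/6 = 7/3
E[X | Urn B] = (15 + 13 + 2 + 0)/4 = 15/2
E[X] = (2/5)·7/3 + (3/5)·15/2 = 163/30 ≈ 5.43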